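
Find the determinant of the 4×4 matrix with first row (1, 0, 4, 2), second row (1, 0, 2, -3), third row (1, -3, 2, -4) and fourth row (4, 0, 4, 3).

-150

Expand along column 2 (it has 3 zeros):
  − (-3) · M_32   where M_32 = det([1 4 2; 1 2 -3; 4 4 3]) = -50
det = (-1)·(-3)·(-50) = -150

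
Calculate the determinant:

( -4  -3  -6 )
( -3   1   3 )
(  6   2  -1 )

The determinant is 55.

Expand along row 1:
  + (-4) · |1 3; 2 -1| = (-4)·(-1 − 6) = 28
  − (-3) · |-3 3; 6 -1| = −(-3)·(3 − 18) = -45
  + (-6) · |-3 1; 6 2| = (-6)·(-6 − 6) = 72
Sum: (28) + (-45) + (72) = 55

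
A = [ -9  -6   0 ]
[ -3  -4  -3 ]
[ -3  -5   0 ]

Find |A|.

|A| = 81

Expand along column 3:
  − (-3) · |-9 -6; -3 -5| = −(-3)·(45 − 18) = 81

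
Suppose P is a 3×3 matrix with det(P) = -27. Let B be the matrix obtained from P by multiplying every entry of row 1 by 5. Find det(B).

Scaling one row by 5 multiplies the determinant by 5.
det(B) = (5)·(-27) = -135

|B| = -135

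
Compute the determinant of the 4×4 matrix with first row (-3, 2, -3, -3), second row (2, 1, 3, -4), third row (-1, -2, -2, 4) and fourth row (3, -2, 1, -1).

The determinant is 30.

Expand along row 1:
  + (-3) · M_11   where M_11 = det([1 3 -4; -2 -2 4; -2 1 -1]) = -8
  − (2) · M_12   where M_12 = det([2 3 -4; -1 -2 4; 3 1 -1]) = 9
  + (-3) · M_13   where M_13 = det([2 1 -4; -1 -2 4; 3 -2 -1]) = -1
  − (-3) · M_14   where M_14 = det([2 1 3; -1 -2 -2; 3 -2 1]) = 7
det = (+1)·(-3)·(-8) + (-1)·(2)·(9) + (+1)·(-3)·(-1) + (-1)·(-3)·(7) = 30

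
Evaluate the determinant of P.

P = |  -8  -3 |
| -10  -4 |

2

det(P) = (-8)·(-4) − (-3)·(-10) = 32 − 30 = 2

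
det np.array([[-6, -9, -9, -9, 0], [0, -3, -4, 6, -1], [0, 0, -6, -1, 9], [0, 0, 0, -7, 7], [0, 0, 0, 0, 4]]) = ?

The determinant is 3024.

The matrix is upper triangular, so the determinant is the product of the diagonal entries:
det = (-6) · (-3) · (-6) · (-7) · (4) = 3024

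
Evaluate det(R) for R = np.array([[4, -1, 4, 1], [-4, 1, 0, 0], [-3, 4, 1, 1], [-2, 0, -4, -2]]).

46

Expand along row 2 (it has 2 zeros):
  − (-4) · M_21   where M_21 = det([-1 4 1; 4 1 1; 0 -4 -2]) = 14
  + (1) · M_22   where M_22 = det([4 4 1; -3 1 1; -2 -4 -2]) = -10
det = (-1)·(-4)·(14) + (+1)·(1)·(-10) = 46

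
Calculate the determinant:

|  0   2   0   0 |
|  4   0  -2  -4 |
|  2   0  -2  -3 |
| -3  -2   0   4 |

The determinant is 20.

Expand along row 1 (it has 3 zeros):
  − (2) · M_12   where M_12 = det([4 -2 -4; 2 -2 -3; -3 0 4]) = -10
det = (-1)·(2)·(-10) = 20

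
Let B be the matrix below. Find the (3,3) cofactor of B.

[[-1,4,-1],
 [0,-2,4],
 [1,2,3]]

The cofactor is 2.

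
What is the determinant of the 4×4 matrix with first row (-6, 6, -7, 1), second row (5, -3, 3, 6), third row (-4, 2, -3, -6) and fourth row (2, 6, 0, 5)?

Expand along row 4 (it has 1 zero):
  − (2) · M_41   where M_41 = det([6 -7 1; -3 3 6; 2 -3 -6]) = 45
  + (6) · M_42   where M_42 = det([-6 -7 1; 5 3 6; -4 -3 -6]) = -45
  + (5) · M_44   where M_44 = det([-6 6 -7; 5 -3 3; -4 2 -3]) = 14
det = (-1)·(2)·(45) + (+1)·(6)·(-45) + (+1)·(5)·(14) = -290

The determinant is -290.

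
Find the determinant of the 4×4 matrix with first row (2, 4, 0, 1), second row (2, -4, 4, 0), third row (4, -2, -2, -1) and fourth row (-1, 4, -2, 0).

The determinant is -56.

Expand along column 4 (it has 2 zeros):
  − (1) · M_14   where M_14 = det([2 -4 4; 4 -2 -2; -1 4 -2]) = 40
  − (-1) · M_34   where M_34 = det([2 4 0; 2 -4 4; -1 4 -2]) = -16
det = (-1)·(1)·(40) + (-1)·(-1)·(-16) = -56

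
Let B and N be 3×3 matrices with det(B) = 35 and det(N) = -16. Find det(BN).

|BN| = -560

det(BN) = det(B)·det(N) = (35)·(-16) = -560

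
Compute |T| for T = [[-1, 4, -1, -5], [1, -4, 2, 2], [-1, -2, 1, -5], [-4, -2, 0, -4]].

-60

Expand along row 4 (it has 1 zero):
  − (-4) · M_41   where M_41 = det([4 -1 -5; -4 2 2; -2 1 -5]) = -24
  + (-2) · M_42   where M_42 = det([-1 -1 -5; 1 2 2; -1 1 -5]) = -6
  + (-4) · M_44   where M_44 = det([-1 4 -1; 1 -4 2; -1 -2 1]) = -6
det = (-1)·(-4)·(-24) + (+1)·(-2)·(-6) + (+1)·(-4)·(-6) = -60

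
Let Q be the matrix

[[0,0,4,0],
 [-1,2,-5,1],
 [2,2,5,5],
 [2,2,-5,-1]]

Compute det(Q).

det(Q) = 144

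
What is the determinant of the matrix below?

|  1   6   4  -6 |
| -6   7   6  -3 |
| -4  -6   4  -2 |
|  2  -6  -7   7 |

-160

Expand along row 1:
  + (1) · M_11   where M_11 = det([7 6 -3; -6 4 -2; -6 -7 7]) = 224
  − (6) · M_12   where M_12 = det([-6 6 -3; -4 4 -2; 2 -7 7]) = 0
  + (4) · M_13   where M_13 = det([-6 7 -3; -4 -6 -2; 2 -6 7]) = 384
  − (-6) · M_14   where M_14 = det([-6 7 6; -4 -6 4; 2 -6 -7]) = -320
det = (+1)·(1)·(224) + (-1)·(6)·(0) + (+1)·(4)·(384) + (-1)·(-6)·(-320) = -160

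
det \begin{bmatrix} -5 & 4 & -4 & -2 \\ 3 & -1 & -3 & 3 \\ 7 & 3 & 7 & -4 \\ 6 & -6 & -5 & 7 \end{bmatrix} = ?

Expand along row 1:
  + (-5) · M_11   where M_11 = det([-1 -3 3; 3 7 -4; -6 -5 7]) = 43
  − (4) · M_12   where M_12 = det([3 -3 3; 7 7 -4; 6 -5 7]) = 75
  + (-4) · M_13   where M_13 = det([3 -1 3; 7 3 -4; 6 -6 7]) = -116
  − (-2) · M_14   where M_14 = det([3 -1 -3; 7 3 7; 6 -6 -5]) = 184
det = (+1)·(-5)·(43) + (-1)·(4)·(75) + (+1)·(-4)·(-116) + (-1)·(-2)·(184) = 317

317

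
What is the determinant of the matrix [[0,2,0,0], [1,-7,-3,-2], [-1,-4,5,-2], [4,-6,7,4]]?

Expand along row 1 (it has 3 zeros):
  − (2) · M_12   where M_12 = det([1 -3 -2; -1 5 -2; 4 7 4]) = 100
det = (-1)·(2)·(100) = -200

The determinant is -200.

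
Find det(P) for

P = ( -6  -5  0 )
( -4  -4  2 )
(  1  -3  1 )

Expand along column 3:
  − 2 · |-6 -5; 1 -3| = −2·(18 − (-5)) = -46
  + 1 · |-6 -5; -4 -4| = 1·(24 − 20) = 4
Sum: (-46) + (4) = -42

-42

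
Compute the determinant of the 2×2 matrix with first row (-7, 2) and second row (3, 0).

det = (-7)·0 − 2·3 = 0 − 6 = -6

The determinant is -6.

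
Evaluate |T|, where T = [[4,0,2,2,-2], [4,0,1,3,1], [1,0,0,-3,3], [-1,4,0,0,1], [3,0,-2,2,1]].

Expand along column 2 (it has 4 zeros):
  + (4) · M_42   where M_42 = det([4 2 2 -2; 4 1 3 1; 1 0 -3 3; 3 -2 2 1]) = -152
det = (+1)·(4)·(-152) = -608

-608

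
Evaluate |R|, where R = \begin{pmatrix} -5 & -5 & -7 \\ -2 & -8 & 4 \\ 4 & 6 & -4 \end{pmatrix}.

det(R) = -220

Expand along row 1:
  + (-5) · |-8 4; 6 -4| = (-5)·(32 − 24) = -40
  − (-5) · |-2 4; 4 -4| = −(-5)·(8 − 16) = -40
  + (-7) · |-2 -8; 4 6| = (-7)·(-12 − (-32)) = -140
Sum: (-40) + (-40) + (-140) = -220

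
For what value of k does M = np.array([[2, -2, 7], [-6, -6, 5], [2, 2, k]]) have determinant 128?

Expanding along the row containing k, det(M) is linear in k: det(M) = (-24)·k + (-40).
Set (-24)·k + (-40) = 128  ⇒  (-24)·k = 168  ⇒  k = -7.

-7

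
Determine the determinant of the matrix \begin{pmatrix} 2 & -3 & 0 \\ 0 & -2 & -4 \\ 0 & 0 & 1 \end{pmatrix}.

-4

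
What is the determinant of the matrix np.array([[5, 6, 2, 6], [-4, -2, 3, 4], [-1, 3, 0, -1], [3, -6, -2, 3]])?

Expand along row 3 (it has 1 zero):
  + (-1) · M_31   where M_31 = det([6 2 6; -2 3 4; -6 -2 3]) = 198
  − (3) · M_32   where M_32 = det([5 2 6; -4 3 4; 3 -2 3]) = 127
  − (-1) · M_34   where M_34 = det([5 6 2; -4 -2 3; 3 -6 -2]) = 176
det = (+1)·(-1)·(198) + (-1)·(3)·(127) + (-1)·(-1)·(176) = -403

-403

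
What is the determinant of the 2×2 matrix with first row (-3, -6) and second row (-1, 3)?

det = (-3)·3 − (-6)·(-1) = -9 − 6 = -15

The determinant is -15.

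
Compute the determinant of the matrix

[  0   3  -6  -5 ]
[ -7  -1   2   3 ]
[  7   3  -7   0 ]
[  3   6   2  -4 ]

-2000

Expand along row 1 (it has 1 zero):
  − (3) · M_12   where M_12 = det([-7 2 3; 7 -7 0; 3 2 -4]) = -35
  + (-6) · M_13   where M_13 = det([-7 -1 3; 7 3 0; 3 6 -4]) = 155
  − (-5) · M_14   where M_14 = det([-7 -1 2; 7 3 -7; 3 6 2]) = -235
det = (-1)·(3)·(-35) + (+1)·(-6)·(155) + (-1)·(-5)·(-235) = -2000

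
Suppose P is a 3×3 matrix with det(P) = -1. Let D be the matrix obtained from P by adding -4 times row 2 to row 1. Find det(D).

Adding a multiple of one row to another leaves the determinant unchanged.
det(D) = (1)·(-1) = -1

det(D) = -1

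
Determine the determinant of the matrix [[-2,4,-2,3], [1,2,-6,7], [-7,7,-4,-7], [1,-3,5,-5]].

-149

Expand along row 1:
  + (-2) · M_11   where M_11 = det([2 -6 7; 7 -4 -7; -3 5 -5]) = -65
  − (4) · M_12   where M_12 = det([1 -6 7; -7 -4 -7; 1 5 -5]) = 90
  + (-2) · M_13   where M_13 = det([1 2 7; -7 7 -7; 1 -3 -5]) = -42
  − (3) · M_14   where M_14 = det([1 2 -6; -7 7 -4; 1 -3 5]) = 1
det = (+1)·(-2)·(-65) + (-1)·(4)·(90) + (+1)·(-2)·(-42) + (-1)·(3)·(1) = -149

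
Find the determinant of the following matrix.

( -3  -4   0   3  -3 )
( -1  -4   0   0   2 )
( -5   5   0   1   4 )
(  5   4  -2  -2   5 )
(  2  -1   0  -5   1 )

Expand along column 3 (it has 4 zeros):
  − (-2) · M_43   where M_43 = det([-3 -4 3 -3; -1 -4 0 2; -5 5 1 4; 2 -1 -5 1]) = 631
det = (-1)·(-2)·(631) = 1262

1262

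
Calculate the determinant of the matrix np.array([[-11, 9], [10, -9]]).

det = (-11)·(-9) − 9·10 = 99 − 90 = 9

9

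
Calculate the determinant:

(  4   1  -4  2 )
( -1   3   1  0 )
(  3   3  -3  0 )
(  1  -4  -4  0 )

Expand along column 4 (it has 3 zeros):
  − (2) · M_14   where M_14 = det([-1 3 1; 3 3 -3; 1 -4 -4]) = 36
det = (-1)·(2)·(36) = -72

-72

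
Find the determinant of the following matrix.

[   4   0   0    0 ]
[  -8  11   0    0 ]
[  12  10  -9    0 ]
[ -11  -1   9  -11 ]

4356

The matrix is lower triangular, so the determinant is the product of the diagonal entries:
det = (4) · (11) · (-9) · (-11) = 4356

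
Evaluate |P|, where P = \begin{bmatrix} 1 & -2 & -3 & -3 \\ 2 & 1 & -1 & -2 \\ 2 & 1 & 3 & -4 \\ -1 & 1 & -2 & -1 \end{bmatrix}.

Expand along row 1:
  + (1) · M_11   where M_11 = det([1 -1 -2; 1 3 -4; 1 -2 -1]) = 2
  − (-2) · M_12   where M_12 = det([2 -1 -2; 2 3 -4; -1 -2 -1]) = -26
  + (-3) · M_13   where M_13 = det([2 1 -2; 2 1 -4; -1 1 -1]) = 6
  − (-3) · M_14   where M_14 = det([2 1 -1; 2 1 3; -1 1 -2]) = -12
det = (+1)·(1)·(2) + (-1)·(-2)·(-26) + (+1)·(-3)·(6) + (-1)·(-3)·(-12) = -104

|P| = -104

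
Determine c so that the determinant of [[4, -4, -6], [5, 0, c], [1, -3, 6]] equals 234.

Expanding along the row containing c, det(B) is linear in c: det(B) = (8)·c + (210).
Set (8)·c + (210) = 234  ⇒  (8)·c = 24  ⇒  c = 3.

3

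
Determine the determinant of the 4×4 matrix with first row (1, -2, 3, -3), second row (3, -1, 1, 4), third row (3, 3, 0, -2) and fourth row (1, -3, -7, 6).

-638

Expand along row 3 (it has 1 zero):
  + (3) · M_31   where M_31 = det([-2 3 -3; -1 1 4; -3 -7 6]) = -116
  − (3) · M_32   where M_32 = det([1 3 -3; 3 1 4; 1 -7 6]) = 58
  − (-2) · M_34   where M_34 = det([1 -2 3; 3 -1 1; 1 -3 -7]) = -58
det = (+1)·(3)·(-116) + (-1)·(3)·(58) + (-1)·(-2)·(-58) = -638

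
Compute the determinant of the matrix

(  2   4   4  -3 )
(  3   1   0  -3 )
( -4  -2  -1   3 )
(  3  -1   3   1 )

The determinant is -58.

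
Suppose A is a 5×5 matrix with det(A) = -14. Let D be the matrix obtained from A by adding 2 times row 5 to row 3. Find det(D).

Adding a multiple of one row to another leaves the determinant unchanged.
det(D) = (1)·(-14) = -14

-14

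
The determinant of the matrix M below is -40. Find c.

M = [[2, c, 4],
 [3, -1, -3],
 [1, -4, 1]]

-5

Expanding along the row containing c, det(M) is linear in c: det(M) = (-6)·c + (-70).
Set (-6)·c + (-70) = -40  ⇒  (-6)·c = 30  ⇒  c = -5.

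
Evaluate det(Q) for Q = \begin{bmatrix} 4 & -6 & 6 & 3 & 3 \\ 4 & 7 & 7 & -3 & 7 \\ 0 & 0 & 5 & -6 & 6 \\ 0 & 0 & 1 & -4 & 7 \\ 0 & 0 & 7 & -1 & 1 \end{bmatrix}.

Q is block upper-triangular with a 2×2 block and a 3×3 block on the diagonal, so its determinant equals the product of the determinants of the diagonal blocks.
det of the 2×2 block = 52
det of the 3×3 block = -111
det = (52)·(-111) = -5772

|Q| = -5772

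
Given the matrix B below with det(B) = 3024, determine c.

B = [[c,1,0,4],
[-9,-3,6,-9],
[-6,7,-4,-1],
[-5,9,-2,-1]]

Expanding along the column containing c, det(B) is linear in c: det(B) = (-216)·c + (1296).
Set (-216)·c + (1296) = 3024  ⇒  (-216)·c = 1728  ⇒  c = -8.

c = -8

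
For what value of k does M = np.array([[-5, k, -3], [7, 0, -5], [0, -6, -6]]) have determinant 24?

Expanding along the column containing k, det(M) is linear in k: det(M) = (42)·k + (276).
Set (42)·k + (276) = 24  ⇒  (42)·k = -252  ⇒  k = -6.

-6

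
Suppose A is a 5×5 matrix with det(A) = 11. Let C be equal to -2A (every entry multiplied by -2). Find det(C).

-352

For a 5×5 matrix, det(-2A) = (-2)^5·det(A) = -32·det(A).
det(C) = (-32)·(11) = -352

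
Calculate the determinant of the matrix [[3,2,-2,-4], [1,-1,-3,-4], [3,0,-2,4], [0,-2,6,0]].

448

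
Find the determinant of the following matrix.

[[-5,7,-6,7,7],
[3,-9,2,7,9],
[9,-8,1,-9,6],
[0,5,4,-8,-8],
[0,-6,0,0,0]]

The determinant is -18240.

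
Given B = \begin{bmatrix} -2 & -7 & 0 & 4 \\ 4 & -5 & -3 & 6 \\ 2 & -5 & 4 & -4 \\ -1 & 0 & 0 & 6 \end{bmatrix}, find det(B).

1288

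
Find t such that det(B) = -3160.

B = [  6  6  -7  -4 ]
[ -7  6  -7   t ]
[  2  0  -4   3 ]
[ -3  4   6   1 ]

Expanding along the row containing t, det(B) is linear in t: det(B) = (40)·t + (-3480).
Set (40)·t + (-3480) = -3160  ⇒  (40)·t = 320  ⇒  t = 8.

t = 8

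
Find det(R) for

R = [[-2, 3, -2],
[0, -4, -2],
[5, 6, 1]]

Expand along row 2:
  + (-4) · |-2 -2; 5 1| = (-4)·(-2 − (-10)) = -32
  − (-2) · |-2 3; 5 6| = −(-2)·(-12 − 15) = -54
Sum: (-32) + (-54) = -86

-86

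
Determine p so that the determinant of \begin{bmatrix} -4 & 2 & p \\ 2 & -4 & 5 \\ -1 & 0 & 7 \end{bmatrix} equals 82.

-2

Expanding along the column containing p, det(M) is linear in p: det(M) = (-4)·p + (74).
Set (-4)·p + (74) = 82  ⇒  (-4)·p = 8  ⇒  p = -2.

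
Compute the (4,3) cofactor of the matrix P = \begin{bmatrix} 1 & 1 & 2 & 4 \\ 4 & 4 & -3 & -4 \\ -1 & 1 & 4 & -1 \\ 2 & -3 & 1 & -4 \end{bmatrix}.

The cofactor is -40.

Delete row 4 and column 3; the remaining 3×3 submatrix is [1 1 4; 4 4 -4; -1 1 -1].
Its determinant is 40.
The cofactor carries sign (−1)^(4+3) = −1, so C_{4,3} = −(40) = -40.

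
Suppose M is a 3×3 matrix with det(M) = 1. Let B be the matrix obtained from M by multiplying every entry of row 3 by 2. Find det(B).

2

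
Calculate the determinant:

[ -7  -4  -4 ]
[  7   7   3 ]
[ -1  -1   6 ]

The determinant is -135.

Expand along column 1:
  + (-7) · |7 3; -1 6| = (-7)·(42 − (-3)) = -315
  − 7 · |-4 -4; -1 6| = −7·(-24 − 4) = 196
  + (-1) · |-4 -4; 7 3| = (-1)·(-12 − (-28)) = -16
Sum: (-315) + (196) + (-16) = -135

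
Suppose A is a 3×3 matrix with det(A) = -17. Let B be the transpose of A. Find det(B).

-17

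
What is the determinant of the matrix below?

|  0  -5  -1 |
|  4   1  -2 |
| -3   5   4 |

Expand along column 1:
  − 4 · |-5 -1; 5 4| = −4·(-20 − (-5)) = 60
  + (-3) · |-5 -1; 1 -2| = (-3)·(10 − (-1)) = -33
Sum: (60) + (-33) = 27

The determinant is 27.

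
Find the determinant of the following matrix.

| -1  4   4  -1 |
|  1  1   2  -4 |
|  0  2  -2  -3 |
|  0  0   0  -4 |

The determinant is -88.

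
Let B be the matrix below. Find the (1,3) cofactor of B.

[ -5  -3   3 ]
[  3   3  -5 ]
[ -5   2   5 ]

Delete row 1 and column 3; the remaining 2×2 submatrix is [3 3; -5 2].
Its determinant is 3·2 − 3·(-5) = 21.
The cofactor carries sign (−1)^(1+3) = +1, so C_{1,3} = +(21) = 21.

21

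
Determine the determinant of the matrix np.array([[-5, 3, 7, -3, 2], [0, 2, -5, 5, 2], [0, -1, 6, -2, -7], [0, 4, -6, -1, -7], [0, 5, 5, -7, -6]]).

10885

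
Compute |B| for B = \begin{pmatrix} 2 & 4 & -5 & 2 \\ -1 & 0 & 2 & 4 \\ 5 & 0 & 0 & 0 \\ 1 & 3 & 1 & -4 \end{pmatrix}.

-600

Expand along row 3 (it has 3 zeros):
  + (5) · M_31   where M_31 = det([4 -5 2; 0 2 4; 3 1 -4]) = -120
det = (+1)·(5)·(-120) = -600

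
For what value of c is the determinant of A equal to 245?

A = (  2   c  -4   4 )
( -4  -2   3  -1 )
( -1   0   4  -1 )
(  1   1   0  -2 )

Expanding along the column containing c, det(A) is linear in c: det(A) = (-27)·c + (2).
Set (-27)·c + (2) = 245  ⇒  (-27)·c = 243  ⇒  c = -9.

-9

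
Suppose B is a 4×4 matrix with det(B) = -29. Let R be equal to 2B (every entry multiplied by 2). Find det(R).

For a 4×4 matrix, det(2B) = 2^4·det(B) = 16·det(B).
det(R) = (16)·(-29) = -464

-464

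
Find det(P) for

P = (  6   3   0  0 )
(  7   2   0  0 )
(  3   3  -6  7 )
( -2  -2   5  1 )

P is block lower-triangular with a 2×2 block and a 2×2 block on the diagonal, so its determinant equals the product of the determinants of the diagonal blocks.
det of the 2×2 block = -9
det of the 2×2 block = -41
det = (-9)·(-41) = 369

The determinant is 369.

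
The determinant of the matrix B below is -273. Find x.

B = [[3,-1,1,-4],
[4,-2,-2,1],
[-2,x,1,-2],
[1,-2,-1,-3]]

Expanding along the column containing x, det(B) is linear in x: det(B) = (-42)·x + (21).
Set (-42)·x + (21) = -273  ⇒  (-42)·x = -294  ⇒  x = 7.

x = 7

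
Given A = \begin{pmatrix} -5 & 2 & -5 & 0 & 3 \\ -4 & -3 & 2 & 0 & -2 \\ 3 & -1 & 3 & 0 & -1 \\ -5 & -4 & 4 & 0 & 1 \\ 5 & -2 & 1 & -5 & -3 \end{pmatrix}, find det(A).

The determinant is 30.

Expand along column 4 (it has 4 zeros):
  − (-5) · M_54   where M_54 = det([-5 2 -5 3; -4 -3 2 -2; 3 -1 3 -1; -5 -4 4 1]) = 6
det = (-1)·(-5)·(6) = 30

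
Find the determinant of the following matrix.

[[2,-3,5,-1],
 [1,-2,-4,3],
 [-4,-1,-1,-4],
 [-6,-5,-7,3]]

Expand along row 1:
  + (2) · M_11   where M_11 = det([-2 -4 3; -1 -1 -4; -5 -7 3]) = -24
  − (-3) · M_12   where M_12 = det([1 -4 3; -4 -1 -4; -6 -7 3]) = -109
  + (5) · M_13   where M_13 = det([1 -2 3; -4 -1 -4; -6 -5 3]) = -53
  − (-1) · M_14   where M_14 = det([1 -2 -4; -4 -1 -1; -6 -5 -7]) = -10
det = (+1)·(2)·(-24) + (-1)·(-3)·(-109) + (+1)·(5)·(-53) + (-1)·(-1)·(-10) = -650

-650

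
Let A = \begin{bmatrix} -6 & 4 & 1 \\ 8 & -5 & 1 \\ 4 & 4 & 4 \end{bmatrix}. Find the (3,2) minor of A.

-14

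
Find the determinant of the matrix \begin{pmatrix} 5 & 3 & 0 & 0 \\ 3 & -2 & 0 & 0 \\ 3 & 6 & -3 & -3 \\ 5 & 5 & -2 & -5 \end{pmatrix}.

The determinant is -171.

The matrix is block lower-triangular with a 2×2 block and a 2×2 block on the diagonal, so its determinant equals the product of the determinants of the diagonal blocks.
det of the 2×2 block = -19
det of the 2×2 block = 9
det = (-19)·(9) = -171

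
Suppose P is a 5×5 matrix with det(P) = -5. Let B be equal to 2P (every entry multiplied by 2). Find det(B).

For a 5×5 matrix, det(2P) = 2^5·det(P) = 32·det(P).
det(B) = (32)·(-5) = -160

The determinant is -160.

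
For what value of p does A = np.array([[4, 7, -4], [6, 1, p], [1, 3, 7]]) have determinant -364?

6

Expanding along the column containing p, det(A) is linear in p: det(A) = (-5)·p + (-334).
Set (-5)·p + (-334) = -364  ⇒  (-5)·p = -30  ⇒  p = 6.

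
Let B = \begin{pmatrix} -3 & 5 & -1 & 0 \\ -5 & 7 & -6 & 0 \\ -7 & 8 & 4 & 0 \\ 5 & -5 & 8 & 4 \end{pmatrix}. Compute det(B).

Expand along column 4 (it has 3 zeros):
  + (4) · M_44   where M_44 = det([-3 5 -1; -5 7 -6; -7 8 4]) = 73
det = (+1)·(4)·(73) = 292

det(B) = 292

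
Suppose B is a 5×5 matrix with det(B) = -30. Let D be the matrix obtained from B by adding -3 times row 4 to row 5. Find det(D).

-30

Adding a multiple of one row to another leaves the determinant unchanged.
det(D) = (1)·(-30) = -30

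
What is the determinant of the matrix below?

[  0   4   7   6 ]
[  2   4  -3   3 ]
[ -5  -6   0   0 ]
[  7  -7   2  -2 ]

Expand along row 3 (it has 2 zeros):
  + (-5) · M_31   where M_31 = det([4 7 6; 4 -3 3; -7 2 -2]) = -169
  − (-6) · M_32   where M_32 = det([0 7 6; 2 -3 3; 7 2 -2]) = 325
det = (+1)·(-5)·(-169) + (-1)·(-6)·(325) = 2795

2795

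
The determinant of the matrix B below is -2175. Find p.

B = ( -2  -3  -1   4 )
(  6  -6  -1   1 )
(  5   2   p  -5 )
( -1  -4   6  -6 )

Expanding along the column containing p, det(B) is linear in p: det(B) = (-305)·p + (265).
Set (-305)·p + (265) = -2175  ⇒  (-305)·p = -2440  ⇒  p = 8.

8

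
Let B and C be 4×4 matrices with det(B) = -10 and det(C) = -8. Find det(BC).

The determinant is 80.

det(BC) = det(B)·det(C) = (-10)·(-8) = 80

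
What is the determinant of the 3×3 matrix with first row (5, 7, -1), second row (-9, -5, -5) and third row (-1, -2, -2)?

-104

Expand along row 1:
  + 5 · |-5 -5; -2 -2| = 5·(10 − 10) = 0
  − 7 · |-9 -5; -1 -2| = −7·(18 − 5) = -91
  + (-1) · |-9 -5; -1 -2| = (-1)·(18 − 5) = -13
Sum: (0) + (-91) + (-13) = -104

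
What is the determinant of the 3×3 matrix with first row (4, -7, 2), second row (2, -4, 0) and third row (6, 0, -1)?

50

Expand along column 2:
  − (-7) · |2 0; 6 -1| = −(-7)·(-2 − 0) = -14
  + (-4) · |4 2; 6 -1| = (-4)·(-4 − 12) = 64
Sum: (-14) + (64) = 50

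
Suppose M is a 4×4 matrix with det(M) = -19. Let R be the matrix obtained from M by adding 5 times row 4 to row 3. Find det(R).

The determinant is -19.

Adding a multiple of one row to another leaves the determinant unchanged.
det(R) = (1)·(-19) = -19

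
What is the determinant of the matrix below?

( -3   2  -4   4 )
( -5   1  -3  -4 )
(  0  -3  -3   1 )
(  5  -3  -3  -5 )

934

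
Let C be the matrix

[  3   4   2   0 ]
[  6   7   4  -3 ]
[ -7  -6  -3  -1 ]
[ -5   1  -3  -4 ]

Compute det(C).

124

Expand along row 1 (it has 1 zero):
  + (3) · M_11   where M_11 = det([7 4 -3; -6 -3 -1; 1 -3 -4]) = -100
  − (4) · M_12   where M_12 = det([6 4 -3; -7 -3 -1; -5 -3 -4]) = -56
  + (2) · M_13   where M_13 = det([6 7 -3; -7 -6 -1; -5 1 -4]) = 100
det = (+1)·(3)·(-100) + (-1)·(4)·(-56) + (+1)·(2)·(100) = 124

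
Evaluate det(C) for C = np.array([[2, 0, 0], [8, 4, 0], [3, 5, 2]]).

|C| = 16

C is lower triangular, so det(C) is the product of the diagonal entries:
det = (2) · (4) · (2) = 16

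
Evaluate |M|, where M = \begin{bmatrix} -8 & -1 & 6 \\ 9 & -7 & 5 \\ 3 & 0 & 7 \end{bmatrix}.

det(M) = 566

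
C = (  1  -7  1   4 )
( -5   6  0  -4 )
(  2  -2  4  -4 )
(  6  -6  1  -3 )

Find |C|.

654

Expand along row 2 (it has 1 zero):
  − (-5) · M_21   where M_21 = det([-7 1 4; -2 4 -4; -6 1 -3]) = 162
  + (6) · M_22   where M_22 = det([1 1 4; 2 4 -4; 6 1 -3]) = -114
  + (-4) · M_24   where M_24 = det([1 -7 1; 2 -2 4; 6 -6 1]) = -132
det = (-1)·(-5)·(162) + (+1)·(6)·(-114) + (+1)·(-4)·(-132) = 654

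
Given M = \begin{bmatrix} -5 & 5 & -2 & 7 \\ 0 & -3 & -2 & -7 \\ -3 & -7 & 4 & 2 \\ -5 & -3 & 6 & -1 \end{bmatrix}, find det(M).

Expand along row 2 (it has 1 zero):
  + (-3) · M_22   where M_22 = det([-5 -2 7; -3 4 2; -5 6 -1]) = 120
  − (-2) · M_23   where M_23 = det([-5 5 7; -3 -7 2; -5 -3 -1]) = -312
  + (-7) · M_24   where M_24 = det([-5 5 -2; -3 -7 4; -5 -3 6]) = 192
det = (+1)·(-3)·(120) + (-1)·(-2)·(-312) + (+1)·(-7)·(192) = -2328

-2328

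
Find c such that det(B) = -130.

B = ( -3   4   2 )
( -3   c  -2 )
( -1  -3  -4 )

-9

Expanding along the row containing c, det(B) is linear in c: det(B) = (14)·c + (-4).
Set (14)·c + (-4) = -130  ⇒  (14)·c = -126  ⇒  c = -9.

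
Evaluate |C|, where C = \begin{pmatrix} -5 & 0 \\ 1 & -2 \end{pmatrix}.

det(C) = (-5)·(-2) − 0·1 = 10 − 0 = 10

10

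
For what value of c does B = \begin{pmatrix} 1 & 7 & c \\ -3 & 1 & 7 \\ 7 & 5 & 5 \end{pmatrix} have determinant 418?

0

Expanding along the column containing c, det(B) is linear in c: det(B) = (-22)·c + (418).
Set (-22)·c + (418) = 418  ⇒  (-22)·c = 0  ⇒  c = 0.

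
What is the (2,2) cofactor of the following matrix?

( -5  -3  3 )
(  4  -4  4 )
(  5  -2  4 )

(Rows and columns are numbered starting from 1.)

Delete row 2 and column 2; the remaining 2×2 submatrix is [-5 3; 5 4].
Its determinant is (-5)·4 − 3·5 = -35.
The cofactor carries sign (−1)^(2+2) = +1, so C_{2,2} = +(-35) = -35.

The cofactor is -35.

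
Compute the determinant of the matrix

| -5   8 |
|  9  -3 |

det = (-5)·(-3) − 8·9 = 15 − 72 = -57

-57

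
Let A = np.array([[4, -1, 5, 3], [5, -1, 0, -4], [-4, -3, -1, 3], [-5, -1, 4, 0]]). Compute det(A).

Expand along row 2 (it has 1 zero):
  − (5) · M_21   where M_21 = det([-1 5 3; -3 -1 3; -1 4 0]) = -42
  + (-1) · M_22   where M_22 = det([4 5 3; -4 -1 3; -5 4 0]) = -186
  + (-4) · M_24   where M_24 = det([4 -1 5; -4 -3 -1; -5 -1 4]) = -128
det = (-1)·(5)·(-42) + (+1)·(-1)·(-186) + (+1)·(-4)·(-128) = 908

908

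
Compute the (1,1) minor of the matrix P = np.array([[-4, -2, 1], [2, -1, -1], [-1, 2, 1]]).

Delete row 1 and column 1; the remaining 2×2 submatrix is [-1 -1; 2 1].
Its determinant is (-1)·1 − (-1)·2 = 1.

1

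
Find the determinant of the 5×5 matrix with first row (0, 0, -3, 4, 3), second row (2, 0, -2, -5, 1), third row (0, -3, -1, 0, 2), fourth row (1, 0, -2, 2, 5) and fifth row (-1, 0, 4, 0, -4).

Expand along column 2 (it has 4 zeros):
  − (-3) · M_32   where M_32 = det([0 -3 4 3; 2 -2 -5 1; 1 -2 2 5; -1 4 0 -4]) = -41
det = (-1)·(-3)·(-41) = -123

-123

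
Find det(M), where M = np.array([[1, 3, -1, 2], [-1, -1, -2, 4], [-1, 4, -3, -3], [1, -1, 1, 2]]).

Expand along row 1:
  + (1) · M_11   where M_11 = det([-1 -2 4; 4 -3 -3; -1 1 2]) = 17
  − (3) · M_12   where M_12 = det([-1 -2 4; -1 -3 -3; 1 1 2]) = 13
  + (-1) · M_13   where M_13 = det([-1 -1 4; -1 4 -3; 1 -1 2]) = -16
  − (2) · M_14   where M_14 = det([-1 -1 -2; -1 4 -3; 1 -1 1]) = 7
det = (+1)·(1)·(17) + (-1)·(3)·(13) + (+1)·(-1)·(-16) + (-1)·(2)·(7) = -20

|M| = -20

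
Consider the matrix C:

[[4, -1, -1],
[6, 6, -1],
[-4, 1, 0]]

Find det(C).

Expand along column 3:
  + (-1) · |6 6; -4 1| = (-1)·(6 − (-24)) = -30
  − (-1) · |4 -1; -4 1| = −(-1)·(4 − 4) = 0
Sum: (-30) + (0) = -30

det(C) = -30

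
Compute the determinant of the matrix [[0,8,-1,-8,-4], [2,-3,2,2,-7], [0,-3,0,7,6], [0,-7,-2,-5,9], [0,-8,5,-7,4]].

Expand along column 1 (it has 4 zeros):
  − (2) · M_21   where M_21 = det([8 -1 -8 -4; -3 0 7 6; -7 -2 -5 9; -8 5 -7 4]) = 3737
det = (-1)·(2)·(3737) = -7474

The determinant is -7474.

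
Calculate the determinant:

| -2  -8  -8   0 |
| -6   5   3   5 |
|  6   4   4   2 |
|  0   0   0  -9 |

-720

Expand along row 4 (it has 3 zeros):
  + (-9) · M_44   where M_44 = det([-2 -8 -8; -6 5 3; 6 4 4]) = 80
det = (+1)·(-9)·(80) = -720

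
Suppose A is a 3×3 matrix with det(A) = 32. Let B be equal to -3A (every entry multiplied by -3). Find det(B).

For a 3×3 matrix, det(-3A) = (-3)^3·det(A) = -27·det(A).
det(B) = (-27)·(32) = -864

-864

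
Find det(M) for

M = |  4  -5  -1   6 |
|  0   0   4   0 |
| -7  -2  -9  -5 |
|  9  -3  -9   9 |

Expand along row 2 (it has 3 zeros):
  − (4) · M_23   where M_23 = det([4 -5 6; -7 -2 -5; 9 -3 9]) = 12
det = (-1)·(4)·(12) = -48

-48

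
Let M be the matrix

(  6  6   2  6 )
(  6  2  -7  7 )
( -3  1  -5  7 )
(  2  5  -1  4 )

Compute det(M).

Expand along row 1:
  + (6) · M_11   where M_11 = det([2 -7 7; 1 -5 7; 5 -1 4]) = -75
  − (6) · M_12   where M_12 = det([6 -7 7; -3 -5 7; 2 -1 4]) = -169
  + (2) · M_13   where M_13 = det([6 2 7; -3 1 7; 2 5 4]) = -253
  − (6) · M_14   where M_14 = det([6 2 -7; -3 1 -5; 2 5 -1]) = 237
det = (+1)·(6)·(-75) + (-1)·(6)·(-169) + (+1)·(2)·(-253) + (-1)·(6)·(237) = -1364

-1364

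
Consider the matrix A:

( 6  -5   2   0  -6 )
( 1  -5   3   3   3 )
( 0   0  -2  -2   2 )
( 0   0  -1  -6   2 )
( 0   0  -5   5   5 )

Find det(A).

A is block upper-triangular with a 2×2 block and a 3×3 block on the diagonal, so its determinant equals the product of the determinants of the diagonal blocks.
det of the 2×2 block = -25
det of the 3×3 block = 20
det = (-25)·(20) = -500

-500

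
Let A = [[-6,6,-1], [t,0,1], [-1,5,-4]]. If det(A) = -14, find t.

t = -2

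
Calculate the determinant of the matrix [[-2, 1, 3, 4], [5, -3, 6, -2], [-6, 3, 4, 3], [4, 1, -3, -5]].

Expand along row 1:
  + (-2) · M_11   where M_11 = det([-3 6 -2; 3 4 3; 1 -3 -5]) = 167
  − (1) · M_12   where M_12 = det([5 6 -2; -6 4 3; 4 -3 -5]) = -167
  + (3) · M_13   where M_13 = det([5 -3 -2; -6 3 3; 4 1 -5]) = 0
  − (4) · M_14   where M_14 = det([5 -3 6; -6 3 4; 4 1 -3]) = -167
det = (+1)·(-2)·(167) + (-1)·(1)·(-167) + (+1)·(3)·(0) + (-1)·(4)·(-167) = 501

The determinant is 501.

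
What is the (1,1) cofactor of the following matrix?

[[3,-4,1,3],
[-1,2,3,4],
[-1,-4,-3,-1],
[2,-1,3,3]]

Delete row 1 and column 1; the remaining 3×3 submatrix is [2 3 4; -4 -3 -1; -1 3 3].
Its determinant is -33.
The cofactor carries sign (−1)^(1+1) = +1, so C_{1,1} = +(-33) = -33.

-33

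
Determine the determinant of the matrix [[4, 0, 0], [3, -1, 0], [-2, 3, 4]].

-16

The matrix is lower triangular, so the determinant is the product of the diagonal entries:
det = (4) · (-1) · (4) = -16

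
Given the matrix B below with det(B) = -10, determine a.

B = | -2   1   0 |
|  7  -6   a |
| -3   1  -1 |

a = 5

Expanding along the column containing a, det(B) is linear in a: det(B) = (-1)·a + (-5).
Set (-1)·a + (-5) = -10  ⇒  (-1)·a = -5  ⇒  a = 5.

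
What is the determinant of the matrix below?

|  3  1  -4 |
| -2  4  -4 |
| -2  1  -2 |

-32

Expand along column 1:
  + 3 · |4 -4; 1 -2| = 3·(-8 − (-4)) = -12
  − (-2) · |1 -4; 1 -2| = −(-2)·(-2 − (-4)) = 4
  + (-2) · |1 -4; 4 -4| = (-2)·(-4 − (-16)) = -24
Sum: (-12) + (4) + (-24) = -32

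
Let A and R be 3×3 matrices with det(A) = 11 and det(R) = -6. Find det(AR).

det(AR) = det(A)·det(R) = (11)·(-6) = -66

The determinant is -66.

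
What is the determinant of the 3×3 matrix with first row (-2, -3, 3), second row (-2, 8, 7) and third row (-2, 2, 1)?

Expand along row 1:
  + (-2) · |8 7; 2 1| = (-2)·(8 − 14) = 12
  − (-3) · |-2 7; -2 1| = −(-3)·(-2 − (-14)) = 36
  + 3 · |-2 8; -2 2| = 3·(-4 − (-16)) = 36
Sum: (12) + (36) + (36) = 84

84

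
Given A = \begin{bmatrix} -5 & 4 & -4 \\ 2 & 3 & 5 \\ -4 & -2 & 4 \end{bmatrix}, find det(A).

-254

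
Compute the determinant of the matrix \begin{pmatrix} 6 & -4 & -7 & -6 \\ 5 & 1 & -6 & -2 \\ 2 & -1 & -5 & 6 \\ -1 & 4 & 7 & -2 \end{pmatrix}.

Expand along row 1:
  + (6) · M_11   where M_11 = det([1 -6 -2; -1 -5 6; 4 7 -2]) = -190
  − (-4) · M_12   where M_12 = det([5 -6 -2; 2 -5 6; -1 7 -2]) = -166
  + (-7) · M_13   where M_13 = det([5 1 -2; 2 -1 6; -1 4 -2]) = -126
  − (-6) · M_14   where M_14 = det([5 1 -6; 2 -1 -5; -1 4 7]) = 14
det = (+1)·(6)·(-190) + (-1)·(-4)·(-166) + (+1)·(-7)·(-126) + (-1)·(-6)·(14) = -838

-838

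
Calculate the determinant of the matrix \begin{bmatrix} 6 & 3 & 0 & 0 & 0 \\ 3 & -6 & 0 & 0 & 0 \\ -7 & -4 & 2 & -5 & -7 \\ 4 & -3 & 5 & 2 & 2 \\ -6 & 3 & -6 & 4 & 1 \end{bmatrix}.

The matrix is block lower-triangular with a 2×2 block and a 3×3 block on the diagonal, so its determinant equals the product of the determinants of the diagonal blocks.
det of the 2×2 block = -45
det of the 3×3 block = -151
det = (-45)·(-151) = 6795

6795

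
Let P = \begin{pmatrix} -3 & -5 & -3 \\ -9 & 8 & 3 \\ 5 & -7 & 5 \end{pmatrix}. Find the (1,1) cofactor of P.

Delete row 1 and column 1; the remaining 2×2 submatrix is [8 3; -7 5].
Its determinant is 8·5 − 3·(-7) = 61.
The cofactor carries sign (−1)^(1+1) = +1, so C_{1,1} = +(61) = 61.

The cofactor is 61.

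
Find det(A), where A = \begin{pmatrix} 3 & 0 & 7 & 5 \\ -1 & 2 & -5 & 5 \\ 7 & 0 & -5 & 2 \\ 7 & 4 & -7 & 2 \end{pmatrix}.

1900

Expand along column 2 (it has 2 zeros):
  + (2) · M_22   where M_22 = det([3 7 5; 7 -5 2; 7 -7 2]) = -58
  + (4) · M_42   where M_42 = det([3 7 5; -1 -5 5; 7 -5 2]) = 504
det = (+1)·(2)·(-58) + (+1)·(4)·(504) = 1900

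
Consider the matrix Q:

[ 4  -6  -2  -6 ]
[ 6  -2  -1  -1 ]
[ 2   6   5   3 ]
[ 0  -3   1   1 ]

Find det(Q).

Expand along row 4 (it has 1 zero):
  + (-3) · M_42   where M_42 = det([4 -2 -6; 6 -1 -1; 2 5 3]) = -144
  − (1) · M_43   where M_43 = det([4 -6 -6; 6 -2 -1; 2 6 3]) = -120
  + (1) · M_44   where M_44 = det([4 -6 -2; 6 -2 -1; 2 6 5]) = 96
det = (+1)·(-3)·(-144) + (-1)·(1)·(-120) + (+1)·(1)·(96) = 648

|Q| = 648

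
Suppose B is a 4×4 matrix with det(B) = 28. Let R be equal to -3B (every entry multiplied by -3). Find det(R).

2268

For a 4×4 matrix, det(-3B) = (-3)^4·det(B) = 81·det(B).
det(R) = (81)·(28) = 2268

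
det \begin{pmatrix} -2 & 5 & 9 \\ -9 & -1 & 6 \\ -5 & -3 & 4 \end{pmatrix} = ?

The determinant is 200.

Expand along row 1:
  + (-2) · |-1 6; -3 4| = (-2)·(-4 − (-18)) = -28
  − 5 · |-9 6; -5 4| = −5·(-36 − (-30)) = 30
  + 9 · |-9 -1; -5 -3| = 9·(27 − 5) = 198
Sum: (-28) + (30) + (198) = 200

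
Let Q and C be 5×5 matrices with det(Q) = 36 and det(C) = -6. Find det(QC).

The determinant is -216.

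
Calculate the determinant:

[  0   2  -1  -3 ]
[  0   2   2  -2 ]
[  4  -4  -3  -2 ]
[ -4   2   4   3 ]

Expand along column 1 (it has 2 zeros):
  + (4) · M_31   where M_31 = det([2 -1 -3; 2 2 -2; 2 4 3]) = 26
  − (-4) · M_41   where M_41 = det([2 -1 -3; 2 2 -2; -4 -3 -2]) = -38
det = (+1)·(4)·(26) + (-1)·(-4)·(-38) = -48

The determinant is -48.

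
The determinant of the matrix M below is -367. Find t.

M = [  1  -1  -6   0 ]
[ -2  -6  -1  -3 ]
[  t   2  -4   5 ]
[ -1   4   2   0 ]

t = 0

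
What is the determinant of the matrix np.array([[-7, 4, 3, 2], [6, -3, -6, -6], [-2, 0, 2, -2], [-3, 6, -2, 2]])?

-246

Expand along row 3 (it has 1 zero):
  + (-2) · M_31   where M_31 = det([4 3 2; -3 -6 -6; 6 -2 2]) = -102
  + (2) · M_33   where M_33 = det([-7 4 2; 6 -3 -6; -3 6 2]) = -132
  − (-2) · M_34   where M_34 = det([-7 4 3; 6 -3 -6; -3 6 -2]) = -93
det = (+1)·(-2)·(-102) + (+1)·(2)·(-132) + (-1)·(-2)·(-93) = -246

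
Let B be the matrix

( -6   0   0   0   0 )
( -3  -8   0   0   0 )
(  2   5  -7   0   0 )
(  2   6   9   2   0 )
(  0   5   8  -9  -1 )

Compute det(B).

|B| = 672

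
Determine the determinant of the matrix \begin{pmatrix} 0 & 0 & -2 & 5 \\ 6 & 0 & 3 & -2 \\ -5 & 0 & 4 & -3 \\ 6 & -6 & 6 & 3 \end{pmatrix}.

-834

Expand along column 2 (it has 3 zeros):
  + (-6) · M_42   where M_42 = det([0 -2 5; 6 3 -2; -5 4 -3]) = 139
det = (+1)·(-6)·(139) = -834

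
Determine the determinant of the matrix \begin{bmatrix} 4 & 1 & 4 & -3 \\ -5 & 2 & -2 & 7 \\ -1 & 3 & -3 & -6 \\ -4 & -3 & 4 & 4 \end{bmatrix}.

Expand along row 1:
  + (4) · M_11   where M_11 = det([2 -2 7; 3 -3 -6; -3 4 4]) = 33
  − (1) · M_12   where M_12 = det([-5 -2 7; -1 -3 -6; -4 4 4]) = -228
  + (4) · M_13   where M_13 = det([-5 2 7; -1 3 -6; -4 -3 4]) = 191
  − (-3) · M_14   where M_14 = det([-5 2 -2; -1 3 -3; -4 -3 4]) = -13
det = (+1)·(4)·(33) + (-1)·(1)·(-228) + (+1)·(4)·(191) + (-1)·(-3)·(-13) = 1085

1085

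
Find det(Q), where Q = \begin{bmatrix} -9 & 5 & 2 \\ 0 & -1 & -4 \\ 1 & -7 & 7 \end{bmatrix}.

The determinant is 297.

Expand along row 2:
  + (-1) · |-9 2; 1 7| = (-1)·(-63 − 2) = 65
  − (-4) · |-9 5; 1 -7| = −(-4)·(63 − 5) = 232
Sum: (65) + (232) = 297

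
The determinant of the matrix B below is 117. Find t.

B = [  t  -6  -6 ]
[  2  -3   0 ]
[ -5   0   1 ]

-5

Expanding along the column containing t, det(B) is linear in t: det(B) = (-3)·t + (102).
Set (-3)·t + (102) = 117  ⇒  (-3)·t = 15  ⇒  t = -5.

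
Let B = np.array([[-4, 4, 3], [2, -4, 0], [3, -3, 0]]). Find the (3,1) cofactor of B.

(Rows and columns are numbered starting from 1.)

Delete row 3 and column 1; the remaining 2×2 submatrix is [4 3; -4 0].
Its determinant is 4·0 − 3·(-4) = 12.
The cofactor carries sign (−1)^(3+1) = +1, so C_{3,1} = +(12) = 12.

12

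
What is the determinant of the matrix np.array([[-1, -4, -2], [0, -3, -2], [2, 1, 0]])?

The determinant is 2.

Expand along row 2:
  + (-3) · |-1 -2; 2 0| = (-3)·(0 − (-4)) = -12
  − (-2) · |-1 -4; 2 1| = −(-2)·(-1 − (-8)) = 14
Sum: (-12) + (14) = 2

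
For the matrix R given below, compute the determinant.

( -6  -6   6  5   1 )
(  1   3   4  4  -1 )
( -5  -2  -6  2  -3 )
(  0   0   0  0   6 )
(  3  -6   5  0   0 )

Expand along row 4 (it has 4 zeros):
  − (6) · M_45   where M_45 = det([-6 -6 6 5; 1 3 4 4; -5 -2 -6 2; 3 -6 5 0]) = 1937
det = (-1)·(6)·(1937) = -11622

-11622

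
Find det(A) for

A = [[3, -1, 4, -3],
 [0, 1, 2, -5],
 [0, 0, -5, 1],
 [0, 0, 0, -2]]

30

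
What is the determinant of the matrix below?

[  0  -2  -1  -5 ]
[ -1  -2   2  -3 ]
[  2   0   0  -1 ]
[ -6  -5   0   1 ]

Expand along row 3 (it has 2 zeros):
  + (2) · M_31   where M_31 = det([-2 -1 -5; -2 2 -3; -5 0 1]) = -71
  − (-1) · M_34   where M_34 = det([0 -2 -1; -1 -2 2; -6 -5 0]) = 31
det = (+1)·(2)·(-71) + (-1)·(-1)·(31) = -111

The determinant is -111.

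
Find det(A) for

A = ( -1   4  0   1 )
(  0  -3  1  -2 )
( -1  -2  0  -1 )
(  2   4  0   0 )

Expand along column 3 (it has 3 zeros):
  − (1) · M_23   where M_23 = det([-1 4 1; -1 -2 -1; 2 4 0]) = -12
det = (-1)·(1)·(-12) = 12

The determinant is 12.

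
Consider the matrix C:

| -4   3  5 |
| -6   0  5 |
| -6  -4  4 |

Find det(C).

Expand along column 2:
  − 3 · |-6 5; -6 4| = −3·(-24 − (-30)) = -18
  − (-4) · |-4 5; -6 5| = −(-4)·(-20 − (-30)) = 40
Sum: (-18) + (40) = 22

22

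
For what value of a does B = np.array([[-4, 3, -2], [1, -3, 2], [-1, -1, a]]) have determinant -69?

a = -7

Expanding along the row containing a, det(B) is linear in a: det(B) = (9)·a + (-6).
Set (9)·a + (-6) = -69  ⇒  (9)·a = -63  ⇒  a = -7.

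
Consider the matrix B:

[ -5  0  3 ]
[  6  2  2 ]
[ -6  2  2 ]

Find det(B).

Expand along column 2:
  + 2 · |-5 3; -6 2| = 2·(-10 − (-18)) = 16
  − 2 · |-5 3; 6 2| = −2·(-10 − 18) = 56
Sum: (16) + (56) = 72

The determinant is 72.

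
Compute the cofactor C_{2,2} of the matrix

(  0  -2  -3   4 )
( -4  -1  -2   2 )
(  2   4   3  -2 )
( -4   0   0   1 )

The cofactor is 30.

Delete row 2 and column 2; the remaining 3×3 submatrix is [0 -3 4; 2 3 -2; -4 0 1].
Its determinant is 30.
The cofactor carries sign (−1)^(2+2) = +1, so C_{2,2} = +(30) = 30.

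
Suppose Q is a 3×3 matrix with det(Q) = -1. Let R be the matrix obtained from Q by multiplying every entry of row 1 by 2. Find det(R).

Scaling one row by 2 multiplies the determinant by 2.
det(R) = (2)·(-1) = -2

-2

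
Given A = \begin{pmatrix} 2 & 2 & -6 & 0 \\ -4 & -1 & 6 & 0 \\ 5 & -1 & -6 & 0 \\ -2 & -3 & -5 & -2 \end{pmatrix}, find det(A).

36

Expand along column 4 (it has 3 zeros):
  + (-2) · M_44   where M_44 = det([2 2 -6; -4 -1 6; 5 -1 -6]) = -18
det = (+1)·(-2)·(-18) = 36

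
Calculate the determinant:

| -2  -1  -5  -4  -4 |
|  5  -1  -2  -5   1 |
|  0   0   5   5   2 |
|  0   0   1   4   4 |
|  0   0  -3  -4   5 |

777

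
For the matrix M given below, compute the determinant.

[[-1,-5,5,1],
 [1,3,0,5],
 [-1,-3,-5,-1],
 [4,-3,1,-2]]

Expand along row 2 (it has 1 zero):
  − (1) · M_21   where M_21 = det([-5 5 1; -3 -5 -1; -3 1 -2]) = -88
  + (3) · M_22   where M_22 = det([-1 5 1; -1 -5 -1; 4 1 -2]) = -22
  + (5) · M_24   where M_24 = det([-1 -5 5; -1 -3 -5; 4 -3 1]) = 188
det = (-1)·(1)·(-88) + (+1)·(3)·(-22) + (+1)·(5)·(188) = 962

The determinant is 962.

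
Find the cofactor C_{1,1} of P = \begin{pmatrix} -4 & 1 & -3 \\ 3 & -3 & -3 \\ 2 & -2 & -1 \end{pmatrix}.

-3

Delete row 1 and column 1; the remaining 2×2 submatrix is [-3 -3; -2 -1].
Its determinant is (-3)·(-1) − (-3)·(-2) = -3.
The cofactor carries sign (−1)^(1+1) = +1, so C_{1,1} = +(-3) = -3.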